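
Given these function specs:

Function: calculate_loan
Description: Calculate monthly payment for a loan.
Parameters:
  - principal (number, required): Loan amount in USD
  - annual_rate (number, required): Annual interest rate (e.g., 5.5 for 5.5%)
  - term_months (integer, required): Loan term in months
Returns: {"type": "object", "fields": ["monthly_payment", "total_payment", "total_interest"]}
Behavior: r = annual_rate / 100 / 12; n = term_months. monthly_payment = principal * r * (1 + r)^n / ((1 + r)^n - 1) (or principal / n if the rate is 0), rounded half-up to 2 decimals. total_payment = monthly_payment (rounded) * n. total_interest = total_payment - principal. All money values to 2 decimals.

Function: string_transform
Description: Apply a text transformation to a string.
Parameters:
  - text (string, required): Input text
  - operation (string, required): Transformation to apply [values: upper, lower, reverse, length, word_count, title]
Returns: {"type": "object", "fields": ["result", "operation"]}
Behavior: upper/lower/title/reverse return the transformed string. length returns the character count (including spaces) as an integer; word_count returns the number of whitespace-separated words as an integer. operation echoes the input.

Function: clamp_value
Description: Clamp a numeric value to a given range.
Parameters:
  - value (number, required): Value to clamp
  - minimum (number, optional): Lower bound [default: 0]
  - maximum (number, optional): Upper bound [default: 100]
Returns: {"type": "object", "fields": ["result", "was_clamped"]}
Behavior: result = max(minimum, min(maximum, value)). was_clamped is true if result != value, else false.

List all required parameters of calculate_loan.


Parameters of calculate_loan and their required/optional flag:
  principal: required
  annual_rate: required
  term_months: required
annual_rate, principal, term_months


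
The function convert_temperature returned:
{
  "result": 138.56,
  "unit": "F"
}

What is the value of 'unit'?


F


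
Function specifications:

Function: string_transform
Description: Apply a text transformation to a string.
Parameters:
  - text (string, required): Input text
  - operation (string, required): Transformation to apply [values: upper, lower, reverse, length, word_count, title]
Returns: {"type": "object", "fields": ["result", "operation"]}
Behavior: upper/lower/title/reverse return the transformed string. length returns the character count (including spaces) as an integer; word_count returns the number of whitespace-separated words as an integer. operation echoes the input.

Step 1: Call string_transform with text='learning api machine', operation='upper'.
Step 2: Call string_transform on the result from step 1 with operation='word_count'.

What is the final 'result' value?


Step 1: string_transform(text='learning api machine', operation='upper')
  -> result = 'LEARNING API MACHINE'
Step 2: string_transform(text='LEARNING API MACHINE', operation='word_count')
  words: LEARNING, API, MACHINE -> 3
  -> result = 3
3


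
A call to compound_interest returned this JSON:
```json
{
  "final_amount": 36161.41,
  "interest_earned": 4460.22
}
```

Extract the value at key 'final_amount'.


36161.41


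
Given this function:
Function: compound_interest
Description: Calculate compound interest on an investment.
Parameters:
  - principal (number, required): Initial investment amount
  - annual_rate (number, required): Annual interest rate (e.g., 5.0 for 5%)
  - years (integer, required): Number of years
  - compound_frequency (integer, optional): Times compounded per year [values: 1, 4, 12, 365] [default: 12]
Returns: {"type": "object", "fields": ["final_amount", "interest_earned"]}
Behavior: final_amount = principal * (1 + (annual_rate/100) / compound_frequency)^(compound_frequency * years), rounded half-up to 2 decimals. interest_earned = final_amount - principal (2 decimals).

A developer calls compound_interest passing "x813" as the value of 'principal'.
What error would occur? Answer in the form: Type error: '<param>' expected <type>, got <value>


Spec: 'principal' is declared as number; "x813" is a string.
Type error: 'principal' expected number, got "x813"


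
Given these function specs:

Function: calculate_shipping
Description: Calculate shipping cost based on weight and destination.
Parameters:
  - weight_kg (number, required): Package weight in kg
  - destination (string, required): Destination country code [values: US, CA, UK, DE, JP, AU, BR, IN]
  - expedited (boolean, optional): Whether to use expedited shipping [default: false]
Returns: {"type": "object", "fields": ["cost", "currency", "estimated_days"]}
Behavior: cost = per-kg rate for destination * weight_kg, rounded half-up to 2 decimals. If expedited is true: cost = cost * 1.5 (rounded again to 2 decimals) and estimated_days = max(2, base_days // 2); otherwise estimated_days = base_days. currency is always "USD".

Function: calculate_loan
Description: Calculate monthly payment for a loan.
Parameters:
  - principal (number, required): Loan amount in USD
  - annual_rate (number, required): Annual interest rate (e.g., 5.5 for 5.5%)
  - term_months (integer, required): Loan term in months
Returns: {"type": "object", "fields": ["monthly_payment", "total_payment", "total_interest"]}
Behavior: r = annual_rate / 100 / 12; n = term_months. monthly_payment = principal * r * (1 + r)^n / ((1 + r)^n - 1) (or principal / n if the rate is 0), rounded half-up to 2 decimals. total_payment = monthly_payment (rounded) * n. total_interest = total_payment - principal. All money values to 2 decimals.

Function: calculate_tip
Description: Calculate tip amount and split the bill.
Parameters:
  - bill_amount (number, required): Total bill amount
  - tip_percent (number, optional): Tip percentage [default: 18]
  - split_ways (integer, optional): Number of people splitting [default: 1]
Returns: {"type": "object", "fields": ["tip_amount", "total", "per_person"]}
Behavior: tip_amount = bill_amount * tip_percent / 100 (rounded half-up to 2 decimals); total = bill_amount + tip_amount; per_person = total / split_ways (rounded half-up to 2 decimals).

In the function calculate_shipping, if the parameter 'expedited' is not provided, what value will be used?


The calculate_shipping spec declares:
  - expedited (boolean, optional): Whether to use expedited shipping [default: false]
Default:
false


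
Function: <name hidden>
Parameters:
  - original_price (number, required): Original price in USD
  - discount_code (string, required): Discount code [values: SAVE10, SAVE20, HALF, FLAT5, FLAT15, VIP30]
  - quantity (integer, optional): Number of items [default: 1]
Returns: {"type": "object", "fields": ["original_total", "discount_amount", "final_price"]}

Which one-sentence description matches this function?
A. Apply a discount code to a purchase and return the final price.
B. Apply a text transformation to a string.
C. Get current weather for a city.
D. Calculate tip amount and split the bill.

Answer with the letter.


Parameters original_price, discount_code, quantity and return ["original_total", "discount_amount", "final_price"] fit: Apply a discount code to a purchase and return the final price.
A


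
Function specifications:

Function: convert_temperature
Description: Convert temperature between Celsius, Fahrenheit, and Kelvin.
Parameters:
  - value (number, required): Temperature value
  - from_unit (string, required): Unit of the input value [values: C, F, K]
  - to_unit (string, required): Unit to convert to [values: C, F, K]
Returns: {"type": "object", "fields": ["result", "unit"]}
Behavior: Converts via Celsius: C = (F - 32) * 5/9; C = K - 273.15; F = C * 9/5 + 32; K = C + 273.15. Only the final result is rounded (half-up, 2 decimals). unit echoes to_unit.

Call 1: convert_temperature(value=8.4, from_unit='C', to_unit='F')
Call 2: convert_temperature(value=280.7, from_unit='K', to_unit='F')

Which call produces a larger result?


Call 1:
  Input already in C: 8.4
  To F: 8.4 * 9/5 + 32 = 47.12
  Round to 2 decimals: 47.12
  -> 47.12 F
Call 2:
  To C: 280.7 - 273.15 = 7.55
  To F: 7.55 * 9/5 + 32 = 45.59
  Round to 2 decimals: 45.59
  -> 45.59 F
Call 1 (47.12 F)


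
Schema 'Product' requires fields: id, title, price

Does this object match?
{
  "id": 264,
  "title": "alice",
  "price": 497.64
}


Checking required fields... All present.
Valid - all required fields present


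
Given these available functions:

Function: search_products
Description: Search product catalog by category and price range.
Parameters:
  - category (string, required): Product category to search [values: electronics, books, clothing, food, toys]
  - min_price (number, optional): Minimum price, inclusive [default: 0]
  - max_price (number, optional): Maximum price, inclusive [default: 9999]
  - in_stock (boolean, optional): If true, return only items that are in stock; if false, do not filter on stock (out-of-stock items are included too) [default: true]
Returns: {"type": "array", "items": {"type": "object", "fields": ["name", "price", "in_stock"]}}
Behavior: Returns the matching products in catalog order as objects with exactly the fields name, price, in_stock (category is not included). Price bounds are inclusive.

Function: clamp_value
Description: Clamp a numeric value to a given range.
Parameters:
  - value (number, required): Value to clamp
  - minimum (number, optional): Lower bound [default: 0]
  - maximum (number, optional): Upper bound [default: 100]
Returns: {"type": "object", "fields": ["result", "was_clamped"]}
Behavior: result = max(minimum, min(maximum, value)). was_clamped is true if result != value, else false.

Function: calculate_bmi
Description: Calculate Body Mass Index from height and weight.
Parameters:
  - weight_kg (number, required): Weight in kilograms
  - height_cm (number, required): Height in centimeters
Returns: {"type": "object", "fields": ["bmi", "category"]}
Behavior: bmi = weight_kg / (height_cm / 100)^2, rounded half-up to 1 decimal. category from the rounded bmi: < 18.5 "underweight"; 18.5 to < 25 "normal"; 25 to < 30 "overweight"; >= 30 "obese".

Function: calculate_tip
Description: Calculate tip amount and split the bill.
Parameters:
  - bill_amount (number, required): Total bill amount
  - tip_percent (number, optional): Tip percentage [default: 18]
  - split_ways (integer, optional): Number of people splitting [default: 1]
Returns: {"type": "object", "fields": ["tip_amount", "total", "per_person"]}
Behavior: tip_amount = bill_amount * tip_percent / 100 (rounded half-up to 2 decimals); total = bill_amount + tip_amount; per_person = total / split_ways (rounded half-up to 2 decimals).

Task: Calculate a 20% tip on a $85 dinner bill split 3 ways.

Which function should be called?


The task needs a function whose description is: Calculate tip amount and split the bill.
calculate_tip


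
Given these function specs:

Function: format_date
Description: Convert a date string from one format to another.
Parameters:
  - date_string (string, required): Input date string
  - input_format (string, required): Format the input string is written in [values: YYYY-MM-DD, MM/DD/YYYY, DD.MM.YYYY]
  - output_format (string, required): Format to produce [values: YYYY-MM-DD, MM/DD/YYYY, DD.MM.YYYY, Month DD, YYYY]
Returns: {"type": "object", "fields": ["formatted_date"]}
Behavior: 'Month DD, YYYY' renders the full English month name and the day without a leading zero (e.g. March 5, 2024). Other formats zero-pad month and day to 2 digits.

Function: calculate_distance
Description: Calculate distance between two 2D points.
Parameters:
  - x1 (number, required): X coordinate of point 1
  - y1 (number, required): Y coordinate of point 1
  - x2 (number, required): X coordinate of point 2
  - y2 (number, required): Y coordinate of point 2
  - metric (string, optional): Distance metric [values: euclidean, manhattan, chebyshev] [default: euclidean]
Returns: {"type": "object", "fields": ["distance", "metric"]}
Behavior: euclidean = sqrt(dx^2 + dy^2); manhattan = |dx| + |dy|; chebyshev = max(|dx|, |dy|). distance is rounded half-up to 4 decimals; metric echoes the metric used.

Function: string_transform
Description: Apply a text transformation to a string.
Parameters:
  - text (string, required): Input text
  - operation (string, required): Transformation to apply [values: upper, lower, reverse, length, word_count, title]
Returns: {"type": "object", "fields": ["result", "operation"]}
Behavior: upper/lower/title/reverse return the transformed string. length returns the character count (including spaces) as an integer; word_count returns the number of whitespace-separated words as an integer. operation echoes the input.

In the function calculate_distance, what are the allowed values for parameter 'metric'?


The calculate_distance spec declares:
  - metric (string, optional): Distance metric [values: euclidean, manhattan, chebyshev] [default: euclidean]
Allowed values:
euclidean, manhattan, chebyshev


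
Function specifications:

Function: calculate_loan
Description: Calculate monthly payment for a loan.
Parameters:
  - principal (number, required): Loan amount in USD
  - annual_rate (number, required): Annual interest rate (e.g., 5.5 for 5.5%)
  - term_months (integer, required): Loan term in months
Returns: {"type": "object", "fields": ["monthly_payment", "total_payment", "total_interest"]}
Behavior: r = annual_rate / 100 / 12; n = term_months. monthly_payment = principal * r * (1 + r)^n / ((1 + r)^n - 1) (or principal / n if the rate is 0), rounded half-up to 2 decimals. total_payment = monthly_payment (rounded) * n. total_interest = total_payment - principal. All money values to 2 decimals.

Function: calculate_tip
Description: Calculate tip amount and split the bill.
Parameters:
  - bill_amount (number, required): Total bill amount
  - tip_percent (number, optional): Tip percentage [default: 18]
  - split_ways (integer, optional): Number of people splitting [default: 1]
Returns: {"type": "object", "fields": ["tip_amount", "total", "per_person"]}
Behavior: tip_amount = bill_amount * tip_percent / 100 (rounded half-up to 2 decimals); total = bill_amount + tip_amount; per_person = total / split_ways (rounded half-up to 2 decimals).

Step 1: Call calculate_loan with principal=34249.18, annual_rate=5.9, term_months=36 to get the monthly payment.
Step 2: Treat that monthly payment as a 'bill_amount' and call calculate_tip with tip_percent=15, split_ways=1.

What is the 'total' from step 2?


Step 1: calculate_loan(principal=34249.18, annual_rate=5.9, term_months=36)
  r = 5.9 / 100 / 12 = 0.004916666667 (keep full precision)
  (1 + r)^36 = 1.19311352
  monthly_payment = 34249.18 * 0.004916666667 * 1.19311352 / (1.19311352 - 1) = 1040.375282 -> 1040.38
  total_payment = 1040.38 * 36 = 37453.68
  total_interest = 37453.68 - 34249.18 = 3204.50
  -> monthly_payment = 1040.38
Step 2: calculate_tip(bill_amount=1040.38, tip_percent=15, split_ways=1)
  tip_amount = 1040.38 * 15/100 = 156.057 -> 156.06
  total = 1040.38 + 156.06 = 1196.44
  per_person = 1196.44 / 1 = 1196.44 -> 1196.44
  -> total = 1196.44
$1196.44


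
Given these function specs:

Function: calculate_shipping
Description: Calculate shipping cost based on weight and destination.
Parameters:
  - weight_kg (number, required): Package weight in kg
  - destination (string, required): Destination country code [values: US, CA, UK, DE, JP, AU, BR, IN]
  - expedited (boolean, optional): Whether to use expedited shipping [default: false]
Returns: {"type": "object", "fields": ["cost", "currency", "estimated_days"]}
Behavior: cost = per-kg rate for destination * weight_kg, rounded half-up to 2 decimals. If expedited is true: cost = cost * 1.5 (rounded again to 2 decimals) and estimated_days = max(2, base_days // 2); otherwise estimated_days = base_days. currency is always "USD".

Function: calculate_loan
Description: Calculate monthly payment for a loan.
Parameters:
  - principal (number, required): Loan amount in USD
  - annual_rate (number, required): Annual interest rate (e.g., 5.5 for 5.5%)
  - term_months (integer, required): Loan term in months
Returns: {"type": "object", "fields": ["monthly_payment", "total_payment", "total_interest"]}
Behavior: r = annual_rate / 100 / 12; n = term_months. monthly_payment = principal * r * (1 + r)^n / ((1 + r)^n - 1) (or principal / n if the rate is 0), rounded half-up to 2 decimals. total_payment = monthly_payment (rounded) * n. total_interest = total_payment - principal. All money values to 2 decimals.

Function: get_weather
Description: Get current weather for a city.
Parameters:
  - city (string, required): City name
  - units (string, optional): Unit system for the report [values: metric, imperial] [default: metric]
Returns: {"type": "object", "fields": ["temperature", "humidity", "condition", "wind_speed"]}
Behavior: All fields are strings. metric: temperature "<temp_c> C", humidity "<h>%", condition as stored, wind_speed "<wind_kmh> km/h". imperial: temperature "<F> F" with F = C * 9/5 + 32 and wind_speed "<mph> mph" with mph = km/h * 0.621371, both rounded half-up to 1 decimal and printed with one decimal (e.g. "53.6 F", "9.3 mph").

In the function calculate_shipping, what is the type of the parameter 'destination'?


The calculate_shipping spec declares:
  - destination (string, required): Destination country code [values: US, CA, UK, DE, JP, AU, BR, IN]
Type:
string


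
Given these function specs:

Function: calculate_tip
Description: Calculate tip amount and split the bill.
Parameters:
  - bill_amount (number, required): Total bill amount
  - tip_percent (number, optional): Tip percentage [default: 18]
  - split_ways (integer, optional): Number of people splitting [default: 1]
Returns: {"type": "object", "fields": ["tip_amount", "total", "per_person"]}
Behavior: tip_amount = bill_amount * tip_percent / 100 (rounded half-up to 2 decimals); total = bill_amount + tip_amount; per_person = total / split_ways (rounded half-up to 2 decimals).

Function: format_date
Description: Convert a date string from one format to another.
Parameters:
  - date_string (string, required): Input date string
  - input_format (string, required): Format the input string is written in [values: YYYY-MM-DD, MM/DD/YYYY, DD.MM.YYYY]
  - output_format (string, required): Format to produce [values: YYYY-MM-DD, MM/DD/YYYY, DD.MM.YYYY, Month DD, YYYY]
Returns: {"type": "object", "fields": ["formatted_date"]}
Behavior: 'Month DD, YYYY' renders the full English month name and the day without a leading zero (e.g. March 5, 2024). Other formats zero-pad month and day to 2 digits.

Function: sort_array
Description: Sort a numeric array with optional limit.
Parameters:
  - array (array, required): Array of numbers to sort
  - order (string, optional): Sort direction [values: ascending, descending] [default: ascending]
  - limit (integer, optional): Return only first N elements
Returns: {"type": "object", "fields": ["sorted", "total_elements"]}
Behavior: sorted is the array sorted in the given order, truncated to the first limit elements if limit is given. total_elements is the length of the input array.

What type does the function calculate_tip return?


The calculate_tip spec declares Returns: {"type": "object", "fields": ["tip_amount", "total", "per_person"]}
Type:
object


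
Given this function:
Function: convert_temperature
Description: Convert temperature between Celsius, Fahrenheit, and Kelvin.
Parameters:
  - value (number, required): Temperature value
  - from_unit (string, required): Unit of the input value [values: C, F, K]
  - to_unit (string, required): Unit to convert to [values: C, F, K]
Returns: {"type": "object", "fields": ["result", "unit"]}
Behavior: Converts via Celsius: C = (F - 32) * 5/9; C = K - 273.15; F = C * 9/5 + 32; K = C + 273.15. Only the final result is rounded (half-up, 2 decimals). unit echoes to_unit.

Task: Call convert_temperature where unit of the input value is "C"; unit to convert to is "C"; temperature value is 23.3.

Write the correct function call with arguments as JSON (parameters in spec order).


Mapping each described value to its parameter name:
  'Unit of the input value' -> from_unit = "C"
  'Unit to convert to' -> to_unit = "C"
  'Temperature value' -> value = 23.3
convert_temperature({"value": 23.3, "from_unit": "C", "to_unit": "C"})


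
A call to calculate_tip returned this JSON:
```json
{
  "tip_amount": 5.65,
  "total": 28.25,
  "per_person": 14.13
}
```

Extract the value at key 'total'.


28.25


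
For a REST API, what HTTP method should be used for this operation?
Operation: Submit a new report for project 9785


GET = read, POST = create, PUT = update/replace, DELETE = remove
This operation is a create.
POST


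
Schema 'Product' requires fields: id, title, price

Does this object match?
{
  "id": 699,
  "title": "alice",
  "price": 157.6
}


Checking required fields... All present.
Valid - all required fields present


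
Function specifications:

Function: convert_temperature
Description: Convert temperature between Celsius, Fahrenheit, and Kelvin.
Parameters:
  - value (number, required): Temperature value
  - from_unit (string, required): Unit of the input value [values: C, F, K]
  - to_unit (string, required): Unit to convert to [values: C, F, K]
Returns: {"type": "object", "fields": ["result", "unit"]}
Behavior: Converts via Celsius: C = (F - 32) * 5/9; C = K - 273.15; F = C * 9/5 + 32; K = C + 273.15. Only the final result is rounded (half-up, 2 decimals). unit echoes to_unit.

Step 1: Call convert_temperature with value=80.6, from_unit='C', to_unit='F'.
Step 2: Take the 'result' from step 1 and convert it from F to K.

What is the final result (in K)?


Step 1: convert_temperature(value=80.6, from_unit=C, to_unit=F)
  Input already in C: 80.6
  To F: 80.6 * 9/5 + 32 = 177.08
  Round to 2 decimals: 177.08
  -> result = 177.08 F
Step 2: convert_temperature(value=177.08, from_unit=F, to_unit=K)
  To C: (177.08 - 32) * 5/9 = 80.6
  To K: 80.6 + 273.15 = 353.75
  Round to 2 decimals: 353.75
  -> result = 353.75 K
353.75 K


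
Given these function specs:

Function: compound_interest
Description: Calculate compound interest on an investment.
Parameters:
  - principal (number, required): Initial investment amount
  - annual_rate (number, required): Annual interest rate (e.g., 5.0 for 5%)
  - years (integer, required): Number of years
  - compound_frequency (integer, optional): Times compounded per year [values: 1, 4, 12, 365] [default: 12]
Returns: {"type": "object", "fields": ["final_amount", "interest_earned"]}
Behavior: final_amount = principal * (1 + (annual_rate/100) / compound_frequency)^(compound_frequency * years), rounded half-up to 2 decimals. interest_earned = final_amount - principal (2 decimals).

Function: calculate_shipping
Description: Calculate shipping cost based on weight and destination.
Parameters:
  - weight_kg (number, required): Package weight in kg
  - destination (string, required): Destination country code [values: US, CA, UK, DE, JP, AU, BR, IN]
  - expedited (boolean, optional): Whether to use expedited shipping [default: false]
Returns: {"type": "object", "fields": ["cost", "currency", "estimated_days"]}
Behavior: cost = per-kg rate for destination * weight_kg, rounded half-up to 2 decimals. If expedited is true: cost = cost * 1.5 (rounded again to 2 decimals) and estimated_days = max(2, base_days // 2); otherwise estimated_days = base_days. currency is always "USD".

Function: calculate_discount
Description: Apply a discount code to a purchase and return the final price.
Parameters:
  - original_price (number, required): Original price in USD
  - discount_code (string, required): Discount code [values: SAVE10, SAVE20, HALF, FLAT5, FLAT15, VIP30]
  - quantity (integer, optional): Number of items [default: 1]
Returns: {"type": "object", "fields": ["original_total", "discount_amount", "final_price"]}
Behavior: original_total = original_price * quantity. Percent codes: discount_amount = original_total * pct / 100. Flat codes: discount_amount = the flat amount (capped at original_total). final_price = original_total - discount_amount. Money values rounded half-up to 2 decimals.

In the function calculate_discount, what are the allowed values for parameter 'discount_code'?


The calculate_discount spec declares:
  - discount_code (string, required): Discount code [values: SAVE10, SAVE20, HALF, FLAT5, FLAT15, VIP30]
Allowed values:
SAVE10, SAVE20, HALF, FLAT5, FLAT15, VIP30


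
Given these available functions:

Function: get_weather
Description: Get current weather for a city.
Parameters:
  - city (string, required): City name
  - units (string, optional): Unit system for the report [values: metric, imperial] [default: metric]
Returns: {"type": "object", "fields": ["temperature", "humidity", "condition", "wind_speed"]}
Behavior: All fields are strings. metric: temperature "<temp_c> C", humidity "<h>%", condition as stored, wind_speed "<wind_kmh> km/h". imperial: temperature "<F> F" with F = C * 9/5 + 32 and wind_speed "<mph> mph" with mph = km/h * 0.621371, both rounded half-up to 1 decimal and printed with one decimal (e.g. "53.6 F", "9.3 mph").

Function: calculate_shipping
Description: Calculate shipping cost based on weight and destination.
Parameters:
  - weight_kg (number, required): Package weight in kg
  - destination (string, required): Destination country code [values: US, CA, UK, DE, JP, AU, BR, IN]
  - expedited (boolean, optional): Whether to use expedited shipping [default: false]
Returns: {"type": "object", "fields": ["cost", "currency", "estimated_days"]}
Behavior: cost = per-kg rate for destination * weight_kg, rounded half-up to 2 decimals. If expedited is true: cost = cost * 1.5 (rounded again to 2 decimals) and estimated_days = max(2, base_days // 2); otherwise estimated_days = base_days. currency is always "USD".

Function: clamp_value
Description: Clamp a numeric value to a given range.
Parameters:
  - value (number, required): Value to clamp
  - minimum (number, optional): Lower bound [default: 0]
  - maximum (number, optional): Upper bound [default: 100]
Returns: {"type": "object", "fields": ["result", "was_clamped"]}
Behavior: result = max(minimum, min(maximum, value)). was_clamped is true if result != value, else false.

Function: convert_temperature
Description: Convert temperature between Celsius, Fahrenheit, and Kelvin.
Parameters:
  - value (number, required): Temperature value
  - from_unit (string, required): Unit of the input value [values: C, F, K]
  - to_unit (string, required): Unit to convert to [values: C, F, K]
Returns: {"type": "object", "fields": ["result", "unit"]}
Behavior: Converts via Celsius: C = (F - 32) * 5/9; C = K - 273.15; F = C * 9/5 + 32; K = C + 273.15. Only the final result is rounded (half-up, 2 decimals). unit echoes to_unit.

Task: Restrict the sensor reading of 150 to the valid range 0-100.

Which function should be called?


The task needs a function whose description is: Clamp a numeric value to a given range.
clamp_value


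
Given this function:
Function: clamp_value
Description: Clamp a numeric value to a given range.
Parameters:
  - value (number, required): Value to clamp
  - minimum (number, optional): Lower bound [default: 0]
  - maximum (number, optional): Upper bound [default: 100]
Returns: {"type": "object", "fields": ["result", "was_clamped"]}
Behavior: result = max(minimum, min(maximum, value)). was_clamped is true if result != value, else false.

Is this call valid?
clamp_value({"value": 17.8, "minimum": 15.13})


Checking all required parameters present and types match... All valid.
Valid


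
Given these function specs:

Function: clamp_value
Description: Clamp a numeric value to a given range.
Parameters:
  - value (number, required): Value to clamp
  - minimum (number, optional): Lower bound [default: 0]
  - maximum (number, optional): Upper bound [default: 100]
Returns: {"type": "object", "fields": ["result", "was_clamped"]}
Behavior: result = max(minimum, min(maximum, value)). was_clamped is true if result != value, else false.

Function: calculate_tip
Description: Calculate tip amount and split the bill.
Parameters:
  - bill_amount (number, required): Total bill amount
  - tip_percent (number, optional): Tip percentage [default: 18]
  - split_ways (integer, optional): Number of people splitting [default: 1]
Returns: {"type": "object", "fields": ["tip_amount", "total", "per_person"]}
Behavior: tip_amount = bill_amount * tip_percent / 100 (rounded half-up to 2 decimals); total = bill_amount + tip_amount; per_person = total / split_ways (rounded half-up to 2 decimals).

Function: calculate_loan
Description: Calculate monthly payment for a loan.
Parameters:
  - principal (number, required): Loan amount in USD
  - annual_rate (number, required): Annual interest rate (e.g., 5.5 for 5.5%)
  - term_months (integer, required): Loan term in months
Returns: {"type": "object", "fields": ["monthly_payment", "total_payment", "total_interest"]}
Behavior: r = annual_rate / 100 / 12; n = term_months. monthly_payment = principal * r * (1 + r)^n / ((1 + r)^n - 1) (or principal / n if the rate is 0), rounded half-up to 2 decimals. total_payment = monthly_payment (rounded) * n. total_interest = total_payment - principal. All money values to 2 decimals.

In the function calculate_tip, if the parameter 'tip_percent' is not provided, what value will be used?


The calculate_tip spec declares:
  - tip_percent (number, optional): Tip percentage [default: 18]
Default:
18


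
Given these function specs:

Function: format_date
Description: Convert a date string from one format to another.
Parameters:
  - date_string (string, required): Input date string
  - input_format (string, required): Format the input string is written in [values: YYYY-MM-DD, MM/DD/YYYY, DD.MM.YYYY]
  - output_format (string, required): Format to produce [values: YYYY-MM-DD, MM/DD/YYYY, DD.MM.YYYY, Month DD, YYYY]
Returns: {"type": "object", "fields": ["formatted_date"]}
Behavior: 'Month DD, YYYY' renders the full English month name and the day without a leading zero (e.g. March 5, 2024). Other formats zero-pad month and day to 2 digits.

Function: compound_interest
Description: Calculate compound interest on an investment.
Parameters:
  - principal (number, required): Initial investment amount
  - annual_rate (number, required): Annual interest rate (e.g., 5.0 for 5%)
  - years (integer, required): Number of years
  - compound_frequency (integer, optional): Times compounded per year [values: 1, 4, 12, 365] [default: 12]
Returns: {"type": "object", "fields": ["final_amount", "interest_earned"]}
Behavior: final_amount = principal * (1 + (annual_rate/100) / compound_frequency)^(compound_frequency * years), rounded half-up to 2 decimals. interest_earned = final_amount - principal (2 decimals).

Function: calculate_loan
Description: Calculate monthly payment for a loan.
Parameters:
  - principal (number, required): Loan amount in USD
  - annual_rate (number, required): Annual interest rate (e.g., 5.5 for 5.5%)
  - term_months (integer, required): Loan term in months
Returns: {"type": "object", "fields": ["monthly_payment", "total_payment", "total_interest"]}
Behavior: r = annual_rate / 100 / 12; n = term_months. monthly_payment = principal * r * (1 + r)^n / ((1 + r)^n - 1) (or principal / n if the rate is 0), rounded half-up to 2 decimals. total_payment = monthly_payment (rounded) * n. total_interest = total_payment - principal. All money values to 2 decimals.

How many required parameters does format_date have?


Parameters of format_date: date_string (required), input_format (required), output_format (required)
Required count:
3


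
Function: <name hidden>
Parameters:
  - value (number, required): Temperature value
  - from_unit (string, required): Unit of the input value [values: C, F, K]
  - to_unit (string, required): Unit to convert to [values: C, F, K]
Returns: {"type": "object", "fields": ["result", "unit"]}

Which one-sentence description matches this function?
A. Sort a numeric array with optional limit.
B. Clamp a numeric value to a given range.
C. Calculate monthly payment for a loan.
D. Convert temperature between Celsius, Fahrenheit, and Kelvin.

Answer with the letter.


Parameters value, from_unit, to_unit and return ["result", "unit"] fit: Convert temperature between Celsius, Fahrenheit, and Kelvin.
D


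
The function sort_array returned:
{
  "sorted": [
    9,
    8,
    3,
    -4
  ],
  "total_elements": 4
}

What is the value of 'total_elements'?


4


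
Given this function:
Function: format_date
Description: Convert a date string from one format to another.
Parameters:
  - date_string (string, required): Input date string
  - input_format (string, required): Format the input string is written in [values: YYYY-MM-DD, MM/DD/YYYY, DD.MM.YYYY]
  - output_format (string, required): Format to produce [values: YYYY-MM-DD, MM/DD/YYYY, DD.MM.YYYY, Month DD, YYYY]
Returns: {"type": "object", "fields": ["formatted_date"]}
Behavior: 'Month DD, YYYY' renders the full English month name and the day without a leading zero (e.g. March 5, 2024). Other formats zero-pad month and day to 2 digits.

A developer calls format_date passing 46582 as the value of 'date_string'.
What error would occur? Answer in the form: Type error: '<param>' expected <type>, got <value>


Spec: 'date_string' is declared as string; 46582 is an integer.
Type error: 'date_string' expected string, got 46582


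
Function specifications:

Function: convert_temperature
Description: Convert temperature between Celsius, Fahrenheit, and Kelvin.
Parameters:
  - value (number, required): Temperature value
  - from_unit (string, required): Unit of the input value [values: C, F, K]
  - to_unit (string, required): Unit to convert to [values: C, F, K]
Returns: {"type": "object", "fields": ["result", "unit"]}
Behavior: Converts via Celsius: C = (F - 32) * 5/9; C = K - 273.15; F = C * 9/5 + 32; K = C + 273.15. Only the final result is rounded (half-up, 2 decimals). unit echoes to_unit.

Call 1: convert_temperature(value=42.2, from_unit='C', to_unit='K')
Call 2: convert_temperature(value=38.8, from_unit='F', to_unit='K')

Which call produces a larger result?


Call 1:
  Input already in C: 42.2
  To K: 42.2 + 273.15 = 315.35
  Round to 2 decimals: 315.35
  -> 315.35 K
Call 2:
  To C: (38.8 - 32) * 5/9 = 3.777778
  To K: 3.777778 + 273.15 = 276.927778
  Round to 2 decimals: 276.93
  -> 276.93 K
Call 1 (315.35 K)


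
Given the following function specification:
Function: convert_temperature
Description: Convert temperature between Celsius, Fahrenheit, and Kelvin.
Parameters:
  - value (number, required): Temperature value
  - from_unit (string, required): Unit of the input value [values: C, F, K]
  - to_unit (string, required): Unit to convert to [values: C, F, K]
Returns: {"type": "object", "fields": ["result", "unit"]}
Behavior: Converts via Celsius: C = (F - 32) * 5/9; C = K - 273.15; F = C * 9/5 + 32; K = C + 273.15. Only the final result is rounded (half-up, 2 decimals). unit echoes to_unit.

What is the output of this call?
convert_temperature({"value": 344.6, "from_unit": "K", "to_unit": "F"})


To C: 344.6 - 273.15 = 71.45
To F: 71.45 * 9/5 + 32 = 160.61
Round to 2 decimals: 160.61
Output:
{"result": 160.61, "unit": "F"}


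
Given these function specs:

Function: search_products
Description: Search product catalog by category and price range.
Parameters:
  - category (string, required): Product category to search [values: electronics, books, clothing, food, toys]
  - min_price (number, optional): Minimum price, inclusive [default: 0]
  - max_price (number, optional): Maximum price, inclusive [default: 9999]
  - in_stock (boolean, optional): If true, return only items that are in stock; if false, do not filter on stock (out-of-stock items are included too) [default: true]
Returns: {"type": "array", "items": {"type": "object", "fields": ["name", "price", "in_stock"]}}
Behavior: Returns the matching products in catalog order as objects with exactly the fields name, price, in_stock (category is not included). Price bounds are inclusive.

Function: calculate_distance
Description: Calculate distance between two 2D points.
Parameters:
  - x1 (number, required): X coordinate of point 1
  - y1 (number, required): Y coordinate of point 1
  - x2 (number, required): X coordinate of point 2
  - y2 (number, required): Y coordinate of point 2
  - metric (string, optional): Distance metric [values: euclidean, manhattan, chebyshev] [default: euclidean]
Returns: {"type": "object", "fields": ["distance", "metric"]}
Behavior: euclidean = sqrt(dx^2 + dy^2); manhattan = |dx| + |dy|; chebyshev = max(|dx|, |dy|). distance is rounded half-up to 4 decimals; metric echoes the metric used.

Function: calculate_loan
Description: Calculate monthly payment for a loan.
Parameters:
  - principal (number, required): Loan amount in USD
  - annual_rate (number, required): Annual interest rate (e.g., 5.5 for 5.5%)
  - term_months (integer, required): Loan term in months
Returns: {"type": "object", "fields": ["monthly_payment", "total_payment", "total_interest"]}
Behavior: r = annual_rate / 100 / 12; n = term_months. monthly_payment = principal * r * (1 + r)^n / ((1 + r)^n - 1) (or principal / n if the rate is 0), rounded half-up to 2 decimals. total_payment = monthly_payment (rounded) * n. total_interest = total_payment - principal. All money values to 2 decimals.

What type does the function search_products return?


The search_products spec declares Returns: {"type": "array", "items": {"type": "object", "fields": ["name", "price", "in_stock"]}}
Type:
array


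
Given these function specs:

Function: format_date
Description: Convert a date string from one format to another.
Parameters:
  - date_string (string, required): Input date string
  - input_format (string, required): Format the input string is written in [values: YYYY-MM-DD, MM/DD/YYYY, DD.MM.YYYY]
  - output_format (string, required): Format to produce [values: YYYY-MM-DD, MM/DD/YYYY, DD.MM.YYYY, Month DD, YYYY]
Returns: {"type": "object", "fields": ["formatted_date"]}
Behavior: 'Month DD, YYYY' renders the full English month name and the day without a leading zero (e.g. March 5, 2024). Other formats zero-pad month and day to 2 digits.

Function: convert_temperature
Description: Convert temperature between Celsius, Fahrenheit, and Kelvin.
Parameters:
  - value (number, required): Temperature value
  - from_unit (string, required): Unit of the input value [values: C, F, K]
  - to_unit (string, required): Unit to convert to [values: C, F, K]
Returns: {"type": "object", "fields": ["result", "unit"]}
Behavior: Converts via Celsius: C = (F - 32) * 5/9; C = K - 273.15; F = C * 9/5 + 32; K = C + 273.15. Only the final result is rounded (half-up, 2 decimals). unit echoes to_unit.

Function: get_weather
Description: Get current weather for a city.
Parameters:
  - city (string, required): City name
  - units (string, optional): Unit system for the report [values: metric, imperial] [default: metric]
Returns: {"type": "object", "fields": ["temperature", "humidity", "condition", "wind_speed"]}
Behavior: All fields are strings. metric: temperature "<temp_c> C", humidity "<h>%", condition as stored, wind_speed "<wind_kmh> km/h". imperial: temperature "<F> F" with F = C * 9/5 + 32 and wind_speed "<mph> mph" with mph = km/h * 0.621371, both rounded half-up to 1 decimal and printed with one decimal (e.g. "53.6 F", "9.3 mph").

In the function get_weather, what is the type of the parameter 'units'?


The get_weather spec declares:
  - units (string, optional): Unit system for the report [values: metric, imperial] [default: metric]
Type:
string


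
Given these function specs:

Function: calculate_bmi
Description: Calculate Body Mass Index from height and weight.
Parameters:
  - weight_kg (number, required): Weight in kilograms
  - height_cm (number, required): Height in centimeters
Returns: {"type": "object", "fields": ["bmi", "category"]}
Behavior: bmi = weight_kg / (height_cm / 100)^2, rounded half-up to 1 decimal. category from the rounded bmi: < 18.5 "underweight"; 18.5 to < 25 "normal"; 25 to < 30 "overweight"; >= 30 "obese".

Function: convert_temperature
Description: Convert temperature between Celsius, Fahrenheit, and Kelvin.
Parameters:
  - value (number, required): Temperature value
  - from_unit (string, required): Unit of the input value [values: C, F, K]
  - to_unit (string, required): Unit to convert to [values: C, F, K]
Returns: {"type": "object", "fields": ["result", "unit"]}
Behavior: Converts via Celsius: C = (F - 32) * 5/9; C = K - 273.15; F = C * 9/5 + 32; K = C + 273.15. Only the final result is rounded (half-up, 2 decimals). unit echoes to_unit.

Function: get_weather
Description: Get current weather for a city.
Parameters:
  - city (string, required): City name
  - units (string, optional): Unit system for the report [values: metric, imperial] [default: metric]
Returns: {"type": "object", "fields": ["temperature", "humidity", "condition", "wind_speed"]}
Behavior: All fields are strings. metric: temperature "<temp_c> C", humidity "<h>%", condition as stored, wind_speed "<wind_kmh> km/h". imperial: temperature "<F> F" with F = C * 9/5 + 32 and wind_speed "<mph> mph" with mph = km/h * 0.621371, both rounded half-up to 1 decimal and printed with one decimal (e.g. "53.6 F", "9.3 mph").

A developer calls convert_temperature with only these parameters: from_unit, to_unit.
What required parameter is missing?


Required parameters: value, from_unit, to_unit
Provided: from_unit, to_unit
Missing: value
value
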